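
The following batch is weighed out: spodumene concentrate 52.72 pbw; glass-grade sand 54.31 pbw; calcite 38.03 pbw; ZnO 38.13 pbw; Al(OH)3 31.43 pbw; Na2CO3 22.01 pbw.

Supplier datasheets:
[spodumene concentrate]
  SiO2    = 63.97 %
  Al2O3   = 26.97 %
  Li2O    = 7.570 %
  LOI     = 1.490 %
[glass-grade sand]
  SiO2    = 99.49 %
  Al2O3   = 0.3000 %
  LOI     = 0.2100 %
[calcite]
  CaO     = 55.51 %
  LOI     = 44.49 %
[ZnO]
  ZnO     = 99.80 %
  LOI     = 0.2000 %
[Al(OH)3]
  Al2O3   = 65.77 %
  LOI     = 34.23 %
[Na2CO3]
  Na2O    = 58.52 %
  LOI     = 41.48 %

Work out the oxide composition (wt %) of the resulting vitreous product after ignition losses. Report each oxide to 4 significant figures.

All internal work runs at exact precision in all steps; in-progress results appear with 4-significant-figure rounding on the page. Every reported value takes just one rounding; derived quantities, which include the yield, six oxide percentages, LOI, the totals, net glass mass, are re-derived at full float precision, exactly as shown in the problem or the answer, from the batch weights per 198.8 pbw of glass.
Per-oxide mass from batch:
  SiO2: 52.72·0.6397 + 54.31·0.9949 = 87.76 pbw
  Al2O3: 52.72·0.2697 + 54.31·0.003000 + 31.43·0.6577 = 35.05 pbw
  ZnO: 38.13·0.9980 = 38.05 pbw
  Na2O: 22.01·0.5852 = 12.88 pbw
  Li2O: 52.72·0.07570 = 3.991 pbw
  CaO: 38.03·0.5551 = 21.11 pbw
LOI: 52.72·0.01490 + 54.31·0.002100 + 38.03·0.4449 + 38.13·0.002000 + 31.43·0.3423 + 22.01·0.4148 = 37.78 pbw
batch − LOI leaves glass = 236.6 − 37.78 = 198.8 pbw (= the summed oxide contributions)
wt %: oxide over glass, times 100

Glass mass = 198.8 pbw (batch 236.6 − LOI 37.78).
Composition: SiO2 44.13%, Al2O3 17.63%, ZnO 19.14%, Na2O 6.477%, Li2O 2.007%, CaO 10.62%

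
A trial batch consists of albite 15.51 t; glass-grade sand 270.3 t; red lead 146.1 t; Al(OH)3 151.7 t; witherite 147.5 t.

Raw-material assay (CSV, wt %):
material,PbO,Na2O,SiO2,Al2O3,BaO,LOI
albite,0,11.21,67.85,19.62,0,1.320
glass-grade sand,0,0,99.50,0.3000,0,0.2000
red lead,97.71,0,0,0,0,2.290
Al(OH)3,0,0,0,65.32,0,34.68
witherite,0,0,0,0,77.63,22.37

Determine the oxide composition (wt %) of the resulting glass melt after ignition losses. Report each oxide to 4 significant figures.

Glass mass = 641.4 t (batch 731.1 − LOI 89.70).
Composition: PbO 22.26%, Na2O 0.2711%, SiO2 43.57%, Al2O3 16.05%, BaO 17.85%

Values along the way appear, rounded to 4 significant figures, between the steps — every computation carries full precision from start to finish — every reported value takes a single rounding. The derived quantities are carried from the batch weights per 641.4 t of glass at full float precision (yield, glass mass, LOI, five oxide percentages, totals), as they appear in the problem or the answer.
Oxide-by-oxide delivered mass:
  PbO: 146.1·0.9771 = 142.8 t
  Na2O: 15.51·0.1121 = 1.739 t
  SiO2: 15.51·0.6785 + 270.3·0.9950 = 279.5 t
  Al2O3: 15.51·0.1962 + 270.3·0.003000 + 151.7·0.6532 = 102.9 t
  BaO: 147.5·0.7763 = 114.5 t
LOI: 15.51·0.01320 + 270.3·0.002000 + 146.1·0.02290 + 151.7·0.3468 + 147.5·0.2237 = 89.70 t
batch − LOI leaves glass = 731.1 − 89.70 = 641.4 t (= the summed oxide contributions)
percent by weight: oxide/glass ×100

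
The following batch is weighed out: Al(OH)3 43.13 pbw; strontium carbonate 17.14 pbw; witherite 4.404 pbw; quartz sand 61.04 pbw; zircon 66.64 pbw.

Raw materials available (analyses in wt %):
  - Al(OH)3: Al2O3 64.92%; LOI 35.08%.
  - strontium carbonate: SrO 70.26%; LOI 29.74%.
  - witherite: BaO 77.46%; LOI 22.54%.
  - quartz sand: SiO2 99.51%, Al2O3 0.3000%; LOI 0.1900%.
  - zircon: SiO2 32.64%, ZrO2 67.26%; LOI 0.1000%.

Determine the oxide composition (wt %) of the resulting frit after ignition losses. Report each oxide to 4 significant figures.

Working values are displayed with 4-significant-digit rounding in the working. The whole derivation runs at full float precision in all steps. Each reported figure is rounded just once; derived quantities (yield, glass mass, the five compositions, totals, LOI) are re-derived using the weight values on 171.0 pbw of glass at full float precision, as given in the problem or the answer.
What the batch supplies per oxide:
  BaO: 4.404·0.7746 = 3.411 pbw
  SiO2: 61.04·0.9951 + 66.64·0.3264 = 82.49 pbw
  ZrO2: 66.64·0.6726 = 44.82 pbw
  Al2O3: 43.13·0.6492 + 61.04·0.003000 = 28.18 pbw
  SrO: 17.14·0.7026 = 12.04 pbw
LOI: 43.13·0.3508 + 17.14·0.2974 + 4.404·0.2254 + 61.04·0.001900 + 66.64·0.001000 = 21.40 pbw
The glass mass, total less LOI, = 192.4 − 21.40 = 171.0 pbw (matching Σ of the oxides)
each oxide over glass, ×100, is wt %

Glass mass = 171.0 pbw (batch 192.4 − LOI 21.40).
Composition: BaO 1.996%, SiO2 48.25%, ZrO2 26.22%, Al2O3 16.49%, SrO 7.044%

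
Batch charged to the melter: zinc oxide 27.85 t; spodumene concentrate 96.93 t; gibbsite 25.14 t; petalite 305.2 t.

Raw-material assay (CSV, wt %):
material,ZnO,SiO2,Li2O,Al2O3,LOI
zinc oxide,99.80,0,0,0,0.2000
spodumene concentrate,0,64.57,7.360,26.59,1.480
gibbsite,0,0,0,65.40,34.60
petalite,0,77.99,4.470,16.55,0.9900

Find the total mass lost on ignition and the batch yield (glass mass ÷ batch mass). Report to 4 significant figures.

LOI loss = 13.21 t; glass = 441.9 t; yield = 97.10%

All arithmetic carries full precision end to end. The intermediate values are printed, rounded to 4 significant digits, alongside each step; exactly one rounding lands on every reported number. All derived quantities (four oxide percentages, glass mass, the yield, LOI, totals) are computed from the weighed amounts on 441.9 t of glass in exact precision, as given in the problem or answer text.
Ignition loss by material:
  zinc oxide: 27.85 × 0.002000 = 0.05570 t
  spodumene concentrate: 96.93 × 0.01480 = 1.435 t
  gibbsite: 25.14 × 0.3460 = 8.698 t
  petalite: 305.2 × 0.009900 = 3.021 t
Total LOI = 13.21 t
Glass = batch − LOI = 455.1 − 13.21 = 441.9 t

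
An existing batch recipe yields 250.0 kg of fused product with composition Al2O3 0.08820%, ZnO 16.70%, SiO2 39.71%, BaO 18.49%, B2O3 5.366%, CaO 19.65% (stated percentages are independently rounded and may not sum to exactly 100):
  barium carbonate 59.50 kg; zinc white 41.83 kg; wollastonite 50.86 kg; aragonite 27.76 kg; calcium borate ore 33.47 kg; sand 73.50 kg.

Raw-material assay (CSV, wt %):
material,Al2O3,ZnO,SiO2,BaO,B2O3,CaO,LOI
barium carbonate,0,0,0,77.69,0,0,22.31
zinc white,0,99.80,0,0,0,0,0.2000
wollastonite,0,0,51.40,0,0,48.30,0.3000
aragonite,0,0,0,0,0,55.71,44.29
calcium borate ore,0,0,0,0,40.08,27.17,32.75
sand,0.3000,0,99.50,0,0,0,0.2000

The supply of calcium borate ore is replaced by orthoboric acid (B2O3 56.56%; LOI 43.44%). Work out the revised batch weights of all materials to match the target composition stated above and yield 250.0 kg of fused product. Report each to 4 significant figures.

Revised batch per 250.0 kg fused product:
  barium carbonate: 59.50 kg
  zinc white: 41.83 kg
  wollastonite: 50.86 kg
  aragonite: 44.08 kg
  orthoboric acid: 23.72 kg
  sand: 73.50 kg
Total batch = 293.5 kg; LOI loss = 43.48 kg

Rounding to 4 significant digits applies to every in-between result as printed. The working math maintains full float precision in all steps. Exactly one rounding goes into each reported number — all derived quantities, including net glass mass, the six compositions, the totals, ignition loss, the yield, are rebuilt from the batch weights on 250.0 kg of glass at full precision exactly as printed in problem or answer.
Per-oxide target masses for 250.0 kg fused product:
  Al2O3: 0.08820% × 250.0 = 0.2205 kg
  ZnO: 16.70% × 250.0 = 41.75 kg
  SiO2: 39.71% × 250.0 = 99.28 kg
  BaO: 18.49% × 250.0 = 46.22 kg
  B2O3: 5.366% × 250.0 = 13.42 kg
  CaO: 19.65% × 250.0 = 49.12 kg
Per-oxide balance check given the weights on record, under the basis named above (sums match the target masses within answer rounding):
  Al2O3: 73.50·0.003000 = 0.2205 kg (target 0.2205 kg)
  ZnO: 41.83·0.9980 = 41.75 kg (target 41.75 kg)
  SiO2: 50.86·0.5140 + 73.50·0.9950 = 99.27 kg (target 99.28 kg)
  BaO: 59.50·0.7769 = 46.23 kg (target 46.22 kg)
  B2O3: 23.72·0.5656 = 13.42 kg (target 13.42 kg)
  CaO: 50.86·0.4830 + 44.08·0.5571 = 49.12 kg (target 49.12 kg)
Glass mass check: the batch minus its LOI: 250.0 kg (the Σ of target masses is 250.0 kg; basis as stated: 250.0 kg — differing by rounding only).
Total batch = Σ batch = 293.5 kg; LOI removed, Σ of batch·LOI: 43.48 kg; yield, glass over the total, = 85.18%.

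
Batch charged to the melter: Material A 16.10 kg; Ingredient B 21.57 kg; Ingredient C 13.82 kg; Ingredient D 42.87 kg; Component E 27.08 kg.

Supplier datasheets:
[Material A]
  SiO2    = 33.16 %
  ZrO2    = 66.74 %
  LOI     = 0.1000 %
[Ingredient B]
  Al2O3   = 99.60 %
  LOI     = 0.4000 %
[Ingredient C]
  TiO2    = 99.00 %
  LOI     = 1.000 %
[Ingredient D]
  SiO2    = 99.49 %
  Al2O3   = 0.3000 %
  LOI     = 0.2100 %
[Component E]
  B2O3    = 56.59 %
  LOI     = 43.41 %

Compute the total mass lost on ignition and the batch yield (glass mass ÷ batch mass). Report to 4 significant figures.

LOI loss = 12.09 kg; glass = 109.4 kg; yield = 90.05%

Working values are displayed rounded off to 4 significant figures when written out — all internal work keeps full precision in all steps — each reported result takes a single rounding. All derived quantities are recomputed at exact precision (the yield, ignition loss, glass mass, five oxide percentages, totals) using the weight values on 109.4 kg of glass as written in the problem or answer text.
Ignition loss by material:
  Material A: 16.10 × 0.001000 = 0.01610 kg
  Ingredient B: 21.57 × 0.004000 = 0.08628 kg
  Ingredient C: 13.82 × 0.01000 = 0.1382 kg
  Ingredient D: 42.87 × 0.002100 = 0.09003 kg
  Component E: 27.08 × 0.4341 = 11.76 kg
Total LOI = 12.09 kg
Glass = batch − LOI = 121.4 − 12.09 = 109.4 kg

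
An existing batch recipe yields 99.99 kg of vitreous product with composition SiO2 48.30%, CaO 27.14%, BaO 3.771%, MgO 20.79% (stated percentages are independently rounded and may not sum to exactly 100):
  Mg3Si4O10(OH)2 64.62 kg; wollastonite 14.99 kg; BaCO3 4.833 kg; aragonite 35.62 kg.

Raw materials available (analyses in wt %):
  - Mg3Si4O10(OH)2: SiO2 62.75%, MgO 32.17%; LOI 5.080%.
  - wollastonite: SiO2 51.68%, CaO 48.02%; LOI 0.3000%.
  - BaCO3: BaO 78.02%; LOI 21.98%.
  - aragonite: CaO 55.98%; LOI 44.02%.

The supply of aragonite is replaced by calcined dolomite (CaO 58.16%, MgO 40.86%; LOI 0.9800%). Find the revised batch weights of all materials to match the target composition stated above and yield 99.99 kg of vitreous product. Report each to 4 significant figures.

Revised batch per 99.99 kg vitreous product:
  Mg3Si4O10(OH)2: 45.46 kg
  wollastonite: 38.25 kg
  BaCO3: 4.833 kg
  calcined dolomite: 15.08 kg
Total batch = 103.6 kg; LOI loss = 3.634 kg

All internal work maintains exact precision end to end — intermediates are shown rounded to four significant digits — each reported figure takes exactly one rounding — all derived quantities (four oxide percentages, glass mass, the totals, ignition loss, the yield) are recomputed using the weight values per 99.99 kg of glass at full float precision, exactly as printed in either problem or answer.
The oxide mass targets at 99.99 kg vitreous product:
  SiO2: 48.30% × 99.99 = 48.30 kg
  CaO: 27.14% × 99.99 = 27.14 kg
  BaO: 3.771% × 99.99 = 3.771 kg
  MgO: 20.79% × 99.99 = 20.79 kg
Verifying the oxide balance per the reported batch figures, on the stated basis (every target is met by its sum given rounding of the digits):
  SiO2: 45.46·0.6275 + 38.25·0.5168 = 48.29 kg (target 48.30 kg)
  CaO: 38.25·0.4802 + 15.08·0.5816 = 27.14 kg (target 27.14 kg)
  BaO: 4.833·0.7802 = 3.771 kg (target 3.771 kg)
  MgO: 45.46·0.3217 + 15.08·0.4086 = 20.79 kg (target 20.79 kg)
Auditing the glass mass value: the batch minus its LOI: 99.99 kg (summing oxide targets gives 99.99 kg; versus the stated basis of 99.99 kg — rounding explains the deltas).
Total batch = Σ batch = 103.6 kg; loss to ignition Σ batch·LOI = 3.634 kg; yield: glass divided by total = 96.49%.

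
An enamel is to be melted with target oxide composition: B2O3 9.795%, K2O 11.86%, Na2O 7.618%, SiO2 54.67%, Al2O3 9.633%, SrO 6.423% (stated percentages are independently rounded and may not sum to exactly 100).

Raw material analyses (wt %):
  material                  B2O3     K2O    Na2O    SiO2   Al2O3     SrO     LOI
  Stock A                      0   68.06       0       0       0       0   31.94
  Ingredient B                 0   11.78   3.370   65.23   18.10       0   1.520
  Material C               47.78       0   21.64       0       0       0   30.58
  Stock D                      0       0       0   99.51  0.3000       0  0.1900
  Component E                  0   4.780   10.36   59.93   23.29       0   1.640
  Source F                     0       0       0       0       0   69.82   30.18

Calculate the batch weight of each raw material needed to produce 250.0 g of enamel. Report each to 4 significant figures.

In-progress results appear (rounded to four significant figures) in the working — each numeric step runs at exact precision at each step. Exactly one rounding lands on each reported value — all derived quantities are recomputed at full float precision (six oxide percentages, the totals, ignition loss, net glass mass, the yield) from the batch weights for 250.0 g of glass as given in question or answer.
The oxide mass targets at 250.0 g enamel:
  B2O3: 9.795% × 250.0 = 24.49 g
  K2O: 11.86% × 250.0 = 29.65 g
  Na2O: 7.618% × 250.0 = 19.05 g
  SiO2: 54.67% × 250.0 = 136.7 g
  Al2O3: 9.633% × 250.0 = 24.08 g
  SrO: 6.423% × 250.0 = 16.06 g
Verifying the oxide balance working from each reported weight, on the stated basis (oxide sums agree with the targets up to rounding of the answer):
  B2O3: 51.25·0.4778 = 24.49 g (target 24.49 g)
  K2O: 29.60·0.6806 + 57.07·0.1178 + 58.22·0.04780 = 29.65 g (target 29.65 g)
  Na2O: 57.07·0.03370 + 51.25·0.2164 + 58.22·0.1036 = 19.05 g (target 19.05 g)
  SiO2: 57.07·0.6523 + 64.88·0.9951 + 58.22·0.5993 = 136.7 g (target 136.7 g)
  Al2O3: 57.07·0.1810 + 64.88·0.003000 + 58.22·0.2329 = 24.08 g (target 24.08 g)
  SrO: 23.00·0.6982 = 16.06 g (target 16.06 g)
Glass-mass sanity pass: Σ batch − LOI loss = 250.0 g (summing oxide targets gives 250.0 g; stated basis 250.0 g — gaps are rounding artifacts).
Total batch = Σ batch = 284.0 g; LOI removed, Σ of batch·LOI: 34.01 g; yield = glass ÷ total batch = 88.02%.

Batch per 250.0 g enamel:
  Stock A: 29.60 g
  Ingredient B: 57.07 g
  Material C: 51.25 g
  Stock D: 64.88 g
  Component E: 58.22 g
  Source F: 23.00 g
Total batch = 284.0 g; LOI loss = 34.01 g; yield = 88.02%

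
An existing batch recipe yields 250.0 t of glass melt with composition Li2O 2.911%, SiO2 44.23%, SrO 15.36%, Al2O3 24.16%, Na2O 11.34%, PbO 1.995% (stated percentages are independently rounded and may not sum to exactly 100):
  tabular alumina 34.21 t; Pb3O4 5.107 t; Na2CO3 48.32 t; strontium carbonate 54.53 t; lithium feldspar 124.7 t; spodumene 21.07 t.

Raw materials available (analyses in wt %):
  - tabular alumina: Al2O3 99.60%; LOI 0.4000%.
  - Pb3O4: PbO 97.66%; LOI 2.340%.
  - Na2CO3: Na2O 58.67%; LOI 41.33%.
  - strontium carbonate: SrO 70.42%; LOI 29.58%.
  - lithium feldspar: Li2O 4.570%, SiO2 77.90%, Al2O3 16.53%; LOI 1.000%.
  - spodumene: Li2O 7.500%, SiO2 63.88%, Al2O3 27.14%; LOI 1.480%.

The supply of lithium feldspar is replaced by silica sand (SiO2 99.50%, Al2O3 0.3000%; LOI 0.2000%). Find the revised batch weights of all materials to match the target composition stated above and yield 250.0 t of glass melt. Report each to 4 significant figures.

Revised batch per 250.0 t glass melt:
  tabular alumina: 34.05 t
  Pb3O4: 5.107 t
  Na2CO3: 48.32 t
  strontium carbonate: 54.53 t
  silica sand: 48.83 t
  spodumene: 97.03 t
Total batch = 287.9 t; LOI loss = 37.89 t

Every computation holds full float precision through the solve — values along the way are printed rounded off to 4 significant digits on the page. Exactly one rounding goes into each reported value; the derived quantities are re-derived at full precision (ignition loss, glass mass, the totals, the six compositions, the yield) starting from the weights for 250.0 t of glass exactly as shown in the problem or the answer.
Per-oxide target masses for 250.0 t glass melt:
  Li2O: 2.911% × 250.0 = 7.278 t
  SiO2: 44.23% × 250.0 = 110.6 t
  SrO: 15.36% × 250.0 = 38.40 t
  Al2O3: 24.16% × 250.0 = 60.40 t
  Na2O: 11.34% × 250.0 = 28.35 t
  PbO: 1.995% × 250.0 = 4.988 t
Sums-versus-targets review with the batch weights as given, per the basis as stated (every target is met by its sum within answer rounding):
  Li2O: 97.03·0.07500 = 7.277 t (target 7.278 t)
  SiO2: 48.83·0.9950 + 97.03·0.6388 = 110.6 t (target 110.6 t)
  SrO: 54.53·0.7042 = 38.40 t (target 38.40 t)
  Al2O3: 34.05·0.9960 + 48.83·0.003000 + 97.03·0.2714 = 60.39 t (target 60.40 t)
  Na2O: 48.32·0.5867 = 28.35 t (target 28.35 t)
  PbO: 5.107·0.9766 = 4.987 t (target 4.988 t)
Consistency of the glass mass: the batch minus its LOI: 250.0 t (targets for the oxides total 250.0 t; basis as stated: 250.0 t — a pure rounding effect).
Summing the batch: Σ batch = 287.9 t; Σ batch·LOI gives LOI loss = 37.89 t; yield = glass ÷ total batch = 86.84%.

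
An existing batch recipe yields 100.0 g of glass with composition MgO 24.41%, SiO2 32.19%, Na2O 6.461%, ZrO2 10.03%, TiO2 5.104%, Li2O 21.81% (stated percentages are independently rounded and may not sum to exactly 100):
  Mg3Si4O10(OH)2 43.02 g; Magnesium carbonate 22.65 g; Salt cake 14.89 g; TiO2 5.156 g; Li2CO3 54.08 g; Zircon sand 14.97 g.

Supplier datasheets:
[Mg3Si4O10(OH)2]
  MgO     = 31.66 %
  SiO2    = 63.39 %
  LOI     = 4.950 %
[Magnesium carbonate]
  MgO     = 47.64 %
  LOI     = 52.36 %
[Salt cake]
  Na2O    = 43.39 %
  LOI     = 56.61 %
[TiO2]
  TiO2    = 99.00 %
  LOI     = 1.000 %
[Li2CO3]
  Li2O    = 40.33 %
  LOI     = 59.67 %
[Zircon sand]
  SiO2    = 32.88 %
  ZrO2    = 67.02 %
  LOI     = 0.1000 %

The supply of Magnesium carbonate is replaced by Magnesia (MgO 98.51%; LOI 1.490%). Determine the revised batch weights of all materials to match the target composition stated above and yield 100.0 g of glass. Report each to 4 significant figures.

Values along the way are printed rounded to four significant digits across the worked steps; each numeric step keeps full precision from start to finish. Every reported number takes a single rounding — derived quantities are rebuilt at exact precision (six oxide percentages, the totals, net glass mass, ignition loss, yield) using the weight values at 100.0 g of glass exactly as shown in problem or answer.
Oxide mass targets, per 100.0 g glass:
  MgO: 24.41% × 100.0 = 24.41 g
  SiO2: 32.19% × 100.0 = 32.19 g
  Na2O: 6.461% × 100.0 = 6.461 g
  ZrO2: 10.03% × 100.0 = 10.03 g
  TiO2: 5.104% × 100.0 = 5.104 g
  Li2O: 21.81% × 100.0 = 21.81 g
Verifying the oxide balance with the batch weights as given, against the basis in use (every target is met by its sum given rounding of the digits):
  MgO: 43.02·0.3166 + 10.95·0.9851 = 24.41 g (target 24.41 g)
  SiO2: 43.02·0.6339 + 14.97·0.3288 = 32.19 g (target 32.19 g)
  Na2O: 14.89·0.4339 = 6.461 g (target 6.461 g)
  ZrO2: 14.97·0.6702 = 10.03 g (target 10.03 g)
  TiO2: 5.156·0.9900 = 5.104 g (target 5.104 g)
  Li2O: 54.08·0.4033 = 21.81 g (target 21.81 g)
The glass-mass cross-check: Σ batch − LOI loss = 100.0 g (the Σ of target masses is 100.0 g; with the basis standing at 100.0 g — any gap is answer rounding).
Total batch = Σ batch = 143.1 g; LOI loss = Σ batch·LOI = 43.06 g; yield, glass over the total, = 69.90%.

Revised batch per 100.0 g glass:
  Mg3Si4O10(OH)2: 43.02 g
  Magnesia: 10.95 g
  Salt cake: 14.89 g
  TiO2: 5.156 g
  Li2CO3: 54.08 g
  Zircon sand: 14.97 g
Total batch = 143.1 g; LOI loss = 43.06 g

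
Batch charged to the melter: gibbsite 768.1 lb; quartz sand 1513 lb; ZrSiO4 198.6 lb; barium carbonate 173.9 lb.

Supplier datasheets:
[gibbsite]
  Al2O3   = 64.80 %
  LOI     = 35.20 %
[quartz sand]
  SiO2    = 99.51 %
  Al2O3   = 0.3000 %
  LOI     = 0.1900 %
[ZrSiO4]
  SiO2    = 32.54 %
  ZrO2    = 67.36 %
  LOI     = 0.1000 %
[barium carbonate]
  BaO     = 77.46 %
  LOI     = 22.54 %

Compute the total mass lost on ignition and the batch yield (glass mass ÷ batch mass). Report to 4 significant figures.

Each numeric step carries full float precision in every operation; intermediates are printed, with 4-significant-figure rounding, on the page. Every reported result receives exactly one rounding; the derived quantities (totals, LOI, net glass mass, four oxide percentages, the yield) are recomputed in full float precision starting from the weights for 2341 lb of glass, as they appear in the problem or answer text.
LOI of each material in turn:
  gibbsite: 768.1 × 0.3520 = 270.4 lb
  quartz sand: 1513 × 0.001900 = 2.875 lb
  ZrSiO4: 198.6 × 0.001000 = 0.1986 lb
  barium carbonate: 173.9 × 0.2254 = 39.20 lb
Total LOI = 312.6 lb
Glass = batch − LOI = 2654 − 312.6 = 2341 lb

LOI loss = 312.6 lb; glass = 2341 lb; yield = 88.22%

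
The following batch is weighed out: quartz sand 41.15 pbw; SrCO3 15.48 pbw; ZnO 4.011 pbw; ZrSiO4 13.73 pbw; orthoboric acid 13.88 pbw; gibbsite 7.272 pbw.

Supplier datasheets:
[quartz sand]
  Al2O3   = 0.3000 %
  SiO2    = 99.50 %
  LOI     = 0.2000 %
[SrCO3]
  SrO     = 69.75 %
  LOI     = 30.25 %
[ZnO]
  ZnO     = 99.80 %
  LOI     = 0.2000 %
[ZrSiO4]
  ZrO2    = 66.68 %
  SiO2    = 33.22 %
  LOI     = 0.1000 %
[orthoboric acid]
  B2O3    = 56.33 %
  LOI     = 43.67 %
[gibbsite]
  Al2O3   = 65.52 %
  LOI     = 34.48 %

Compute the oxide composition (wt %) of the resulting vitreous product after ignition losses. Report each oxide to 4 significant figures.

Glass mass = 82.17 pbw (batch 95.52 − LOI 13.36).
Composition: SrO 13.14%, B2O3 9.515%, ZrO2 11.14%, Al2O3 5.949%, SiO2 55.38%, ZnO 4.872%

Full precision is carried through every step; rounding to 4 significant figures governs every working value as printed. Every reported figure takes exactly one rounding. The derived quantities are carried from the batch weights per 82.17 pbw of glass in exact precision (glass mass, LOI, yield, totals, six oxide percentages) as set out in either problem or answer.
Delivered oxide masses:
  SrO: 15.48·0.6975 = 10.80 pbw
  B2O3: 13.88·0.5633 = 7.819 pbw
  ZrO2: 13.73·0.6668 = 9.155 pbw
  Al2O3: 41.15·0.003000 + 7.272·0.6552 = 4.888 pbw
  SiO2: 41.15·0.9950 + 13.73·0.3322 = 45.51 pbw
  ZnO: 4.011·0.9980 = 4.003 pbw
LOI: 41.15·0.002000 + 15.48·0.3025 + 4.011·0.002000 + 13.73·0.001000 + 13.88·0.4367 + 7.272·0.3448 = 13.36 pbw
Glass = total batch minus LOI = 95.52 − 13.36 = 82.17 pbw (= the summed oxide contributions)
wt %: oxide over glass, times 100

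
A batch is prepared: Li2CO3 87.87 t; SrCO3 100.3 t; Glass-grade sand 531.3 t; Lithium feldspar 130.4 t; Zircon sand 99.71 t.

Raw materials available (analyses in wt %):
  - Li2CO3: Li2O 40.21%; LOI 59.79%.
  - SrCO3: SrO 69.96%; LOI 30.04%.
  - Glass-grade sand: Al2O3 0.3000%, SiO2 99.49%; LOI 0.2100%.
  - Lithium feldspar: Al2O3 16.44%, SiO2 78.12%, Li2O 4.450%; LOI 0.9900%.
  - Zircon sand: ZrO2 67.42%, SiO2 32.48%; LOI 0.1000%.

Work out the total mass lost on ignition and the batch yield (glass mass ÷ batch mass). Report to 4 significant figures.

Full float precision is held all the way through — the intermediate values are printed rounded to 4 significant figures in the working; each reported result receives exactly one rounding. The derived quantities, which include five oxide percentages, yield, totals, LOI, glass mass, are computed in full float precision, precisely as stated by either problem or answer, from the weighed amounts on 864.4 t of glass.
Per-material ignition loss:
  Li2CO3: 87.87 × 0.5979 = 52.54 t
  SrCO3: 100.3 × 0.3004 = 30.13 t
  Glass-grade sand: 531.3 × 0.002100 = 1.116 t
  Lithium feldspar: 130.4 × 0.009900 = 1.291 t
  Zircon sand: 99.71 × 0.001000 = 0.09971 t
Total LOI = 85.17 t
Glass = batch − LOI = 949.6 − 85.17 = 864.4 t

LOI loss = 85.17 t; glass = 864.4 t; yield = 91.03%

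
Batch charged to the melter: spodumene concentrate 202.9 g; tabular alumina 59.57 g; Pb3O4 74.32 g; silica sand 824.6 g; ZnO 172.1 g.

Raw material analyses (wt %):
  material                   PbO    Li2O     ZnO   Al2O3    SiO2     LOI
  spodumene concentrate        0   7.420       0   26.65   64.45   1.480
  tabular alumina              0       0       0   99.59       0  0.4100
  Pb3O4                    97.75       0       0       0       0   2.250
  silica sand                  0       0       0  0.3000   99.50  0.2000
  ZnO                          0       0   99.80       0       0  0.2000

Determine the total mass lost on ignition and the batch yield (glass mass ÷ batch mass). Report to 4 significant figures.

The whole derivation carries full float precision from first step to last. Rounding to 4 significant figures applies to each working value as displayed. Each reported value includes exactly one rounding — the derived quantities (totals, the yield, LOI, the five compositions, net glass mass) are computed in full float precision using the weight values per 1327 g of glass, as quoted within the problem or the answer.
Ignition loss by material:
  spodumene concentrate: 202.9 × 0.01480 = 3.003 g
  tabular alumina: 59.57 × 0.004100 = 0.2442 g
  Pb3O4: 74.32 × 0.02250 = 1.672 g
  silica sand: 824.6 × 0.002000 = 1.649 g
  ZnO: 172.1 × 0.002000 = 0.3442 g
Total LOI = 6.913 g
Glass = batch − LOI = 1333 − 6.913 = 1327 g

LOI loss = 6.913 g; glass = 1327 g; yield = 99.48%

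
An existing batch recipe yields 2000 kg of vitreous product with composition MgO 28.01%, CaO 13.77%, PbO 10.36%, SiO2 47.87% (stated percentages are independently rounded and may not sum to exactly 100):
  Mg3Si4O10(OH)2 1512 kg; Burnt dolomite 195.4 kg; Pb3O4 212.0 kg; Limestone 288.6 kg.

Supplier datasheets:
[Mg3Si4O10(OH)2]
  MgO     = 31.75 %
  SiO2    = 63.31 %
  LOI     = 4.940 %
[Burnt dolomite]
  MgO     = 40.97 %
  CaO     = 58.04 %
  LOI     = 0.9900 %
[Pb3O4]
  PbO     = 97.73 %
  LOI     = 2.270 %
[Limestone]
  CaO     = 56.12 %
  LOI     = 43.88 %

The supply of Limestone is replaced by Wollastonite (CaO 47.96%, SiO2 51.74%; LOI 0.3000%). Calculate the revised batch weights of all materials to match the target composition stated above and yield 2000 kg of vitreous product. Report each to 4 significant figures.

Revised batch per 2000 kg vitreous product:
  Mg3Si4O10(OH)2: 1356 kg
  Burnt dolomite: 316.5 kg
  Pb3O4: 212.0 kg
  Wollastonite: 191.2 kg
Total batch = 2076 kg; LOI loss = 75.51 kg

Full float precision is kept throughout — rounding to four significant figures governs every intermediate as shown. Exactly one rounding lands on every reported value — all derived quantities are carried using the weight values at 2000 kg of glass at full float precision (yield, LOI, the four compositions, totals, glass mass) as quoted within problem or answer.
Target oxide masses per 2000 kg vitreous product:
  MgO: 28.01% × 2000 = 560.2 kg
  CaO: 13.77% × 2000 = 275.4 kg
  PbO: 10.36% × 2000 = 207.2 kg
  SiO2: 47.87% × 2000 = 957.4 kg
Mass-balance tally per oxide per the reported batch figures, under the basis named above (sum by sum, the targets are met exact up to rounding of places):
  MgO: 1356·0.3175 + 316.5·0.4097 = 560.2 kg (target 560.2 kg)
  CaO: 316.5·0.5804 + 191.2·0.4796 = 275.4 kg (target 275.4 kg)
  PbO: 212.0·0.9773 = 207.2 kg (target 207.2 kg)
  SiO2: 1356·0.6331 + 191.2·0.5174 = 957.4 kg (target 957.4 kg)
Mass balance on the glass: batch Σ − ignition loss = 2000 kg (the targets, summed, come to 2000 kg; with the basis standing at 2000 kg — rounding explains the deltas).
Summing the batch: Σ batch = 2076 kg; loss to ignition Σ batch·LOI = 75.51 kg; yield, glass over the total, = 96.36%.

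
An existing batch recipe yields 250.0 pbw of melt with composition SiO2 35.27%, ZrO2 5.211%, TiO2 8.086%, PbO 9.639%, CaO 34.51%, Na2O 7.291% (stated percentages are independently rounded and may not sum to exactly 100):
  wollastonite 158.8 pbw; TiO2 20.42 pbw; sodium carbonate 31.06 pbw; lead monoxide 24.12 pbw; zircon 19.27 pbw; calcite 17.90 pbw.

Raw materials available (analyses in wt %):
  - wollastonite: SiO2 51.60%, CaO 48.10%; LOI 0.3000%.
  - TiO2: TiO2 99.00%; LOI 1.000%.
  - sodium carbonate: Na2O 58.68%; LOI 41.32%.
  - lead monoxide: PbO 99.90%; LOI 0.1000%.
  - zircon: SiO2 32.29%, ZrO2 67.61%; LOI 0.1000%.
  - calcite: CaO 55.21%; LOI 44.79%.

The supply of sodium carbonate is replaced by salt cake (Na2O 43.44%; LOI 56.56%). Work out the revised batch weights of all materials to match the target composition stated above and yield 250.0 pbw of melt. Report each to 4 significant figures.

The intermediate values appear rounded off to 4 significant figures on the page — every computation carries exact precision in every operation. Each reported number undergoes a single rounding; the derived quantities, which include six oxide percentages, LOI, net glass mass, the yield, totals, are rebuilt at full float precision, exactly as printed in the question or the answer, using the weight values per 250.0 pbw of glass.
Per-oxide target masses for 250.0 pbw melt:
  SiO2: 35.27% × 250.0 = 88.18 pbw
  ZrO2: 5.211% × 250.0 = 13.03 pbw
  TiO2: 8.086% × 250.0 = 20.22 pbw
  PbO: 9.639% × 250.0 = 24.10 pbw
  CaO: 34.51% × 250.0 = 86.28 pbw
  Na2O: 7.291% × 250.0 = 18.23 pbw
Verifying the oxide balance applying the batch weights above, under the basis named above (summed amounts equal target values net of answer rounding effects):
  SiO2: 158.8·0.5160 + 19.27·0.3229 = 88.16 pbw (target 88.18 pbw)
  ZrO2: 19.27·0.6761 = 13.03 pbw (target 13.03 pbw)
  TiO2: 20.42·0.9900 = 20.22 pbw (target 20.22 pbw)
  PbO: 24.12·0.9990 = 24.10 pbw (target 24.10 pbw)
  CaO: 158.8·0.4810 + 17.90·0.5521 = 86.27 pbw (target 86.28 pbw)
  Na2O: 41.96·0.4344 = 18.23 pbw (target 18.23 pbw)
Glass-mass bookkeeping: batch Σ − ignition loss = 250.0 pbw (the Σ of target masses is 250.0 pbw; the stated basis being 250.0 pbw — deltas are rounding alone).
Whole-batch sum: Σ batch = 282.5 pbw; ignition loss, Σ(batch × LOI) = 32.47 pbw; yield, glass over the total, = 88.50%.

Revised batch per 250.0 pbw melt:
  wollastonite: 158.8 pbw
  TiO2: 20.42 pbw
  salt cake: 41.96 pbw
  lead monoxide: 24.12 pbw
  zircon: 19.27 pbw
  calcite: 17.90 pbw
Total batch = 282.5 pbw; LOI loss = 32.47 pbw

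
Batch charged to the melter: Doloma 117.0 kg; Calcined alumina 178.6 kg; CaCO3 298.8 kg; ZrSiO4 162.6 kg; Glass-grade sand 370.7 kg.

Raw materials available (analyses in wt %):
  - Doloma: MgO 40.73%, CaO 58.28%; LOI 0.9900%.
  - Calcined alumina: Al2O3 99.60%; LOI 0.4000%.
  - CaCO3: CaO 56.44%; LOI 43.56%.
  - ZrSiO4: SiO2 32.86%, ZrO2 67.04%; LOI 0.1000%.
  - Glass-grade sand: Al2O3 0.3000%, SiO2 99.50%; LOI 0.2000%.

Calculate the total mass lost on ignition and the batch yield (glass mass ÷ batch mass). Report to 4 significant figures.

LOI loss = 132.9 kg; glass = 994.8 kg; yield = 88.21%

In-progress results appear (rounded to 4 significant figures) in the printout; the working math carries full precision throughout — each reported figure sees exactly one rounding — the derived quantities, including net glass mass, ignition loss, the totals, five oxide percentages, yield, are carried using the weight values per 994.8 kg of glass in exact precision, as they appear in either problem or answer.
LOI of each material in turn:
  Doloma: 117.0 × 0.009900 = 1.158 kg
  Calcined alumina: 178.6 × 0.004000 = 0.7144 kg
  CaCO3: 298.8 × 0.4356 = 130.2 kg
  ZrSiO4: 162.6 × 0.001000 = 0.1626 kg
  Glass-grade sand: 370.7 × 0.002000 = 0.7414 kg
Total LOI = 132.9 kg
Glass = batch − LOI = 1128 − 132.9 = 994.8 kg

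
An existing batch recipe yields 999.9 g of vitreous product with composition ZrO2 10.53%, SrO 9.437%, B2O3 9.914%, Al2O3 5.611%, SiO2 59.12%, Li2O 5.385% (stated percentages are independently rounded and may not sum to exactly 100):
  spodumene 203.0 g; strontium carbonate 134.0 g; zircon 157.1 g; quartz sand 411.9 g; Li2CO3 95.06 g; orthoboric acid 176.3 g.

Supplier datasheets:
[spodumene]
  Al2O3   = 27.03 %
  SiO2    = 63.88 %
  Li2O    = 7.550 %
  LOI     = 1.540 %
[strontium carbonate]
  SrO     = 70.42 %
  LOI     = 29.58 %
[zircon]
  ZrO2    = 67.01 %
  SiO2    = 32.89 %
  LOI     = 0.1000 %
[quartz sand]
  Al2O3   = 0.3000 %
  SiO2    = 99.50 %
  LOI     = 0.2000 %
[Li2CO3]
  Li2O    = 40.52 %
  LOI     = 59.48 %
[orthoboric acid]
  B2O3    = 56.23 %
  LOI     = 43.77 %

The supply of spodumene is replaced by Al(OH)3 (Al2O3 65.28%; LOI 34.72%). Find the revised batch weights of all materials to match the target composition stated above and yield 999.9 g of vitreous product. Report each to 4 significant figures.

Revised batch per 999.9 g vitreous product:
  Al(OH)3: 83.45 g
  strontium carbonate: 134.0 g
  zircon: 157.1 g
  quartz sand: 542.2 g
  Li2CO3: 132.9 g
  orthoboric acid: 176.3 g
Total batch = 1226 g; LOI loss = 226.1 g

Mid-chain values are shown with 4-significant-digit rounding as written; all internal work holds full precision through the solve. Each reported value is rounded a single time; all derived quantities, including yield, net glass mass, six oxide percentages, totals, ignition loss, are re-derived using the weight values at 999.9 g of glass at full float precision, as set out in the problem or answer text.
Oxide mass targets, per 999.9 g vitreous product:
  ZrO2: 10.53% × 999.9 = 105.3 g
  SrO: 9.437% × 999.9 = 94.36 g
  B2O3: 9.914% × 999.9 = 99.13 g
  Al2O3: 5.611% × 999.9 = 56.10 g
  SiO2: 59.12% × 999.9 = 591.1 g
  Li2O: 5.385% × 999.9 = 53.84 g
Per-oxide balance check using the reported weights, against the basis in use (sum by sum, the targets are met net of answer rounding effects):
  ZrO2: 157.1·0.6701 = 105.3 g (target 105.3 g)
  SrO: 134.0·0.7042 = 94.36 g (target 94.36 g)
  B2O3: 176.3·0.5623 = 99.13 g (target 99.13 g)
  Al2O3: 83.45·0.6528 + 542.2·0.003000 = 56.10 g (target 56.10 g)
  SiO2: 157.1·0.3289 + 542.2·0.9950 = 591.2 g (target 591.1 g)
  Li2O: 132.9·0.4052 = 53.85 g (target 53.84 g)
Glass-mass closure: total charge less LOI = 999.9 g (targets for the oxides total 999.9 g; the stated basis being 999.9 g — rounding explains the deltas).
Adding the batch up: Σ batch = 1226 g; ignition loss, Σ(batch × LOI) = 226.1 g; as yield: glass ÷ batch → 81.56%.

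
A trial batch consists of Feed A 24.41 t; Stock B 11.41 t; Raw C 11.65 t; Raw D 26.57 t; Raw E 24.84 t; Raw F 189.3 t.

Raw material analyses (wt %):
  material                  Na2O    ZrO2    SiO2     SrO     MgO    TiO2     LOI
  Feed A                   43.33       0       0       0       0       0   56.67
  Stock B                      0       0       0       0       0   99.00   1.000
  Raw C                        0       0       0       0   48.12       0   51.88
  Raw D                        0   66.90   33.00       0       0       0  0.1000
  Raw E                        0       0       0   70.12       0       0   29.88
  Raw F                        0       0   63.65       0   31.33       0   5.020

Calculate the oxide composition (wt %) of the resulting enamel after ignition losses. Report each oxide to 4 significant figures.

The intermediate values are printed rounded off to 4 significant digits between the steps. The working math maintains full float precision at each step. Each reported figure is rounded a single time — all derived quantities (the six compositions, the yield, glass mass, totals, LOI) are carried in full float precision from the weighed amounts on 251.2 t of glass as set out in either problem or answer.
Oxide-by-oxide delivered mass:
  Na2O: 24.41·0.4333 = 10.58 t
  ZrO2: 26.57·0.6690 = 17.78 t
  SiO2: 26.57·0.3300 + 189.3·0.6365 = 129.3 t
  SrO: 24.84·0.7012 = 17.42 t
  MgO: 11.65·0.4812 + 189.3·0.3133 = 64.91 t
  TiO2: 11.41·0.9900 = 11.30 t
LOI: 24.41·0.5667 + 11.41·0.01000 + 11.65·0.5188 + 26.57·0.001000 + 24.84·0.2988 + 189.3·0.05020 = 36.94 t
batch − LOI leaves glass = 288.2 − 36.94 = 251.2 t (equal to the oxide-mass sum)
percent by weight: oxide/glass ×100

Glass mass = 251.2 t (batch 288.2 − LOI 36.94).
Composition: Na2O 4.210%, ZrO2 7.075%, SiO2 51.45%, SrO 6.933%, MgO 25.84%, TiO2 4.496%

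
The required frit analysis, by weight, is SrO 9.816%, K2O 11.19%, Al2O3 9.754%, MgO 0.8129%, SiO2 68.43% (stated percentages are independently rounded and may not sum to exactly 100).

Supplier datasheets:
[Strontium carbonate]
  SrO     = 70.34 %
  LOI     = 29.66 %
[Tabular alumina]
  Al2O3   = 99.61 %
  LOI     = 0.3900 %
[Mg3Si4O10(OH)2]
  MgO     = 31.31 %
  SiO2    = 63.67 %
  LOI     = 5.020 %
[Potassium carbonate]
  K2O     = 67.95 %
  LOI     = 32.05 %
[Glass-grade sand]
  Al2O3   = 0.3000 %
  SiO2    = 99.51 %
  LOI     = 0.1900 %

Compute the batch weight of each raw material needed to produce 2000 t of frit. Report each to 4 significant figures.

Mid-chain values appear rounded to 4 significant digits in the printout; each numeric step keeps full float precision through the solve; a single rounding produces each reported result; derived quantities, including five oxide percentages, glass mass, the totals, yield, ignition loss, are recomputed using the weight values for 2000 t of glass in full precision as given in question or answer.
Oxide mass targets, per 2000 t frit:
  SrO: 9.816% × 2000 = 196.3 t
  K2O: 11.19% × 2000 = 223.8 t
  Al2O3: 9.754% × 2000 = 195.1 t
  MgO: 0.8129% × 2000 = 16.26 t
  SiO2: 68.43% × 2000 = 1369 t
Checking each oxide sum given the weights on record, for the quoted basis mass (each sum matches its target mass exact up to rounding of places):
  SrO: 279.1·0.7034 = 196.3 t (target 196.3 t)
  K2O: 329.4·0.6795 = 223.8 t (target 223.8 t)
  Al2O3: 191.8·0.9961 + 1342·0.003000 = 195.1 t (target 195.1 t)
  MgO: 51.93·0.3131 = 16.26 t (target 16.26 t)
  SiO2: 51.93·0.6367 + 1342·0.9951 = 1368 t (target 1369 t)
Glass mass check: Σ batch − LOI loss = 2000 t (targets for the oxides total 2000 t; versus the stated basis of 2000 t — deltas are rounding alone).
Summing the batch: Σ batch = 2194 t; loss to ignition Σ batch·LOI = 194.3 t; glass ÷ batch gives a yield of 91.15%.

Batch per 2000 t frit:
  Strontium carbonate: 279.1 t
  Tabular alumina: 191.8 t
  Mg3Si4O10(OH)2: 51.93 t
  Potassium carbonate: 329.4 t
  Glass-grade sand: 1342 t
Total batch = 2194 t; LOI loss = 194.3 t; yield = 91.15%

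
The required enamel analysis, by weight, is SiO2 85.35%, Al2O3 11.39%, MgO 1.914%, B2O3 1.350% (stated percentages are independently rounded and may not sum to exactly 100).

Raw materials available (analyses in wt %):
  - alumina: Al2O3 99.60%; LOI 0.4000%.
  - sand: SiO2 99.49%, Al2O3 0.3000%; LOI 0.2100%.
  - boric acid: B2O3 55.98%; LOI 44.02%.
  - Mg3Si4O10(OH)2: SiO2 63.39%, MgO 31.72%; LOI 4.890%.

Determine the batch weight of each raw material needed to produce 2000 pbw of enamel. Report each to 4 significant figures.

Full float precision is held in every operation — in-progress results are rounded to 4 significant digits wherever printed; each reported number is rounded just once — the derived quantities, which include ignition loss, yield, four oxide percentages, net glass mass, the totals, are rebuilt at full precision, as written in problem or answer, from the weighed amounts for 2000 pbw of glass.
The oxide mass targets at 2000 pbw enamel:
  SiO2: 85.35% × 2000 = 1707 pbw
  Al2O3: 11.39% × 2000 = 227.8 pbw
  MgO: 1.914% × 2000 = 38.28 pbw
  B2O3: 1.350% × 2000 = 27.00 pbw
Checking each oxide sum per the reported batch figures, for the quoted basis mass (summed amounts equal target values within answer rounding):
  SiO2: 1639·0.9949 + 120.7·0.6339 = 1707 pbw (target 1707 pbw)
  Al2O3: 223.8·0.9960 + 1639·0.003000 = 227.8 pbw (target 227.8 pbw)
  MgO: 120.7·0.3172 = 38.29 pbw (target 38.28 pbw)
  B2O3: 48.23·0.5598 = 27.00 pbw (target 27.00 pbw)
Glass-mass bookkeeping: batch Σ − ignition loss = 2000 pbw (targets for the oxides total 2000 pbw; basis as stated: 2000 pbw — any gap is answer rounding).
Total batch = Σ batch = 2032 pbw; LOI loss = Σ batch·LOI = 31.47 pbw; yield = glass ÷ total batch = 98.45%.

Batch per 2000 pbw enamel:
  alumina: 223.8 pbw
  sand: 1639 pbw
  boric acid: 48.23 pbw
  Mg3Si4O10(OH)2: 120.7 pbw
Total batch = 2032 pbw; LOI loss = 31.47 pbw; yield = 98.45%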